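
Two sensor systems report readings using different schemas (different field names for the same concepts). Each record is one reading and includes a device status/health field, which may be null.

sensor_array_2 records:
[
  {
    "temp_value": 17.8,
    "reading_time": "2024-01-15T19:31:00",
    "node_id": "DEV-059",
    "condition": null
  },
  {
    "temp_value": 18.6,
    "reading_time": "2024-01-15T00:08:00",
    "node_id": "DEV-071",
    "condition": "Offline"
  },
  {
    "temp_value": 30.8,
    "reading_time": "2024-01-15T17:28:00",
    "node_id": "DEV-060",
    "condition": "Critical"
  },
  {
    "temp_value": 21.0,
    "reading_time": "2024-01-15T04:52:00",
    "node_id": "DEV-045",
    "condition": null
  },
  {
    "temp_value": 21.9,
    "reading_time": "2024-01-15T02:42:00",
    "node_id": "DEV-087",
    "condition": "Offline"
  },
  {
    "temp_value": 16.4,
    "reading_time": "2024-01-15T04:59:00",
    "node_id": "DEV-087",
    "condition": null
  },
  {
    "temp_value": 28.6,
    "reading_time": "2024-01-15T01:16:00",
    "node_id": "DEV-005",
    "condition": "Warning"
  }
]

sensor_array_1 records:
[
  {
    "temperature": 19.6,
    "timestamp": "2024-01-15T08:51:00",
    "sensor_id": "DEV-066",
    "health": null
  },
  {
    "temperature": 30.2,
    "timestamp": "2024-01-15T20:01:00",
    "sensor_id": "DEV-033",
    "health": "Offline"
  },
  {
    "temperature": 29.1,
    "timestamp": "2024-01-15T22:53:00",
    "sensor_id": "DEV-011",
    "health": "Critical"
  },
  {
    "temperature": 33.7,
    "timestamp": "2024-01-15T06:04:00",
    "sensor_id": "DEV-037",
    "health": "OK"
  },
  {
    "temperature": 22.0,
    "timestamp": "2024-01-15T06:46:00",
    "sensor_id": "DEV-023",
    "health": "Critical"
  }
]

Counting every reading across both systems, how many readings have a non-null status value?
8

Schema mapping: "condition" (sensor_array_2) = "health" (sensor_array_1) = status

Non-null in sensor_array_2: 4
Non-null in sensor_array_1: 4

Total non-null: 4 + 4 = 8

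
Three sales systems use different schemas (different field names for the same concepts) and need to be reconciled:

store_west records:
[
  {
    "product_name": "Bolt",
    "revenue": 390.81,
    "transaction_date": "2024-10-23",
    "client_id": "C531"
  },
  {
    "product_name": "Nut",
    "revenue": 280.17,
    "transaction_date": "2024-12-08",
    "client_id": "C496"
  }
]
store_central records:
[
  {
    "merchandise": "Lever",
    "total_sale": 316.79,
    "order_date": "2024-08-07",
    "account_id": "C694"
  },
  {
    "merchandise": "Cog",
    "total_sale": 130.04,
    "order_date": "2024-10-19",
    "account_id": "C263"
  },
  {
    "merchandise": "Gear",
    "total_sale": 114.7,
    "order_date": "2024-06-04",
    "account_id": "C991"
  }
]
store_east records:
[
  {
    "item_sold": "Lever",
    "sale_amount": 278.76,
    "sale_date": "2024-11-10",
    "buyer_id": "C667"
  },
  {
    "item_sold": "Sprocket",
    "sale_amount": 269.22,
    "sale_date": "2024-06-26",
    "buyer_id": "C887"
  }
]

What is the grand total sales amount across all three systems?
1780.49

Schema reconciliation - all amount fields map to sale amount:

store_west (revenue): 670.98
store_central (total_sale): 561.53
store_east (sale_amount): 547.98

Grand total: 1780.49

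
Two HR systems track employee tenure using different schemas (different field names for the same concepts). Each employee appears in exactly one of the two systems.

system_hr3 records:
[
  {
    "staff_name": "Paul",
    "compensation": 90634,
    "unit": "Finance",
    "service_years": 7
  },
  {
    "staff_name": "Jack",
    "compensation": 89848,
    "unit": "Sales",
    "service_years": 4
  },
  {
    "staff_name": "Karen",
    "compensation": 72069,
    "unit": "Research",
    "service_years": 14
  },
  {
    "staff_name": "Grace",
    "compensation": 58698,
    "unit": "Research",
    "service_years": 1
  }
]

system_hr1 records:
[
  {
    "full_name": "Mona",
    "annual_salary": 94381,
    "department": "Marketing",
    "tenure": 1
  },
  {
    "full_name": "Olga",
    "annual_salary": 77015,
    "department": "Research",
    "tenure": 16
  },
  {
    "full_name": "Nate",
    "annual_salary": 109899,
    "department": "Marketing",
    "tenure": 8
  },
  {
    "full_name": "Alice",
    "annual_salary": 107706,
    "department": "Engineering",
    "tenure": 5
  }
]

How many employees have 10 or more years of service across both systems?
2

Reconcile schemas: "service_years" (system_hr3) = "tenure" (system_hr1) = years of service

From system_hr3: 1 employees with >= 10 years
From system_hr1: 1 employees with >= 10 years

Total: 1 + 1 = 2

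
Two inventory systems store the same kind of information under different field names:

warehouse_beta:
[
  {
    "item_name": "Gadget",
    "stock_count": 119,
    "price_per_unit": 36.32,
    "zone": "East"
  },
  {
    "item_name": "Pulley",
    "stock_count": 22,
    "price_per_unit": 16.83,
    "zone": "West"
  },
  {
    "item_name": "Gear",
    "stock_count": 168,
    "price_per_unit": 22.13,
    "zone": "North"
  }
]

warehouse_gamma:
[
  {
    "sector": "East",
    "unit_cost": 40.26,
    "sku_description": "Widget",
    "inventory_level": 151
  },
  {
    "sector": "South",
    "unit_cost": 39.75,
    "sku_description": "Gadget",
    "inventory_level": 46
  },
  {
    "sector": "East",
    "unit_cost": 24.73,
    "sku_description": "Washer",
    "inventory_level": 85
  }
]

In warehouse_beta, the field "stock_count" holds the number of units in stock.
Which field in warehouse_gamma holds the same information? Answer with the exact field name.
inventory_level

In warehouse_beta, "stock_count" holds the number of units in stock.
The fields in warehouse_gamma are: "sector", "unit_cost", "sku_description", "inventory_level".
"inventory_level" is the match: the name refers to the same concept and its values are whole-number counts (e.g. 151, 46).
The other fields ("sector", "unit_cost", "sku_description") hold different kinds of data.

So "stock_count" in warehouse_beta corresponds to "inventory_level" in warehouse_gamma.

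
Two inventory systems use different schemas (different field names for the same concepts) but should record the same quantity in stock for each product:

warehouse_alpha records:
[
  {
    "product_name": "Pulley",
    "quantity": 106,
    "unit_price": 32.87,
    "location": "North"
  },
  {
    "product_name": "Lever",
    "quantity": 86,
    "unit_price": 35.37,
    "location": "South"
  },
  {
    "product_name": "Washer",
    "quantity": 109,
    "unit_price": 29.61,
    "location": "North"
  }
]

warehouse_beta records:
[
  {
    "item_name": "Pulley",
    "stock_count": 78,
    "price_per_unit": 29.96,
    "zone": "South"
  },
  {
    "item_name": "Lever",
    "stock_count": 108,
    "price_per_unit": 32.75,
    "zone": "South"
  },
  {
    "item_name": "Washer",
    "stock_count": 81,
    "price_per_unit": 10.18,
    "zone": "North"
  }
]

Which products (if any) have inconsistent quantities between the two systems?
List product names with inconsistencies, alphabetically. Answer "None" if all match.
Lever, Pulley, Washer

Schema mappings:
- "product_name" (warehouse_alpha) = "item_name" (warehouse_beta) = product name
- "quantity" (warehouse_alpha) = "stock_count" (warehouse_beta) = quantity

Comparison:
  Pulley: 106 vs 78 - MISMATCH
  Lever: 86 vs 108 - MISMATCH
  Washer: 109 vs 81 - MISMATCH

Products with inconsistencies: Lever, Pulley, Washer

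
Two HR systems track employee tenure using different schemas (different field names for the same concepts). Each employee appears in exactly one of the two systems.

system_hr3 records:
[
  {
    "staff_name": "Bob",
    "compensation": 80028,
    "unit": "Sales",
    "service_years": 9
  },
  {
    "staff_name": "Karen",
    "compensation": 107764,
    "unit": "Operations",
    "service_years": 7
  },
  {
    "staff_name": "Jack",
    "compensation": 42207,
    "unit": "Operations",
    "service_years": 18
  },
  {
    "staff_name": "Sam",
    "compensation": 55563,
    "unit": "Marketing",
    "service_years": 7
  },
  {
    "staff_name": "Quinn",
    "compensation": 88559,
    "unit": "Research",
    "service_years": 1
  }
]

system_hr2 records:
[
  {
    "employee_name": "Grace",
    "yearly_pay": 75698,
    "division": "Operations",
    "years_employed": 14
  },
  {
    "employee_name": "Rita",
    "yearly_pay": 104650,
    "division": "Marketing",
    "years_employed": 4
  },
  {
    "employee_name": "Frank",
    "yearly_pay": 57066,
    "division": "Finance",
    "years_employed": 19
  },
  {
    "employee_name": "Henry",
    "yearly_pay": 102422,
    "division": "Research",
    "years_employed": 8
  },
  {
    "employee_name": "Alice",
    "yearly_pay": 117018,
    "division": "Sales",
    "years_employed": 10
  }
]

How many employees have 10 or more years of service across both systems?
4

Reconcile schemas: "service_years" (system_hr3) = "years_employed" (system_hr2) = years of service

From system_hr3: 1 employees with >= 10 years
From system_hr2: 3 employees with >= 10 years

Total: 1 + 3 = 4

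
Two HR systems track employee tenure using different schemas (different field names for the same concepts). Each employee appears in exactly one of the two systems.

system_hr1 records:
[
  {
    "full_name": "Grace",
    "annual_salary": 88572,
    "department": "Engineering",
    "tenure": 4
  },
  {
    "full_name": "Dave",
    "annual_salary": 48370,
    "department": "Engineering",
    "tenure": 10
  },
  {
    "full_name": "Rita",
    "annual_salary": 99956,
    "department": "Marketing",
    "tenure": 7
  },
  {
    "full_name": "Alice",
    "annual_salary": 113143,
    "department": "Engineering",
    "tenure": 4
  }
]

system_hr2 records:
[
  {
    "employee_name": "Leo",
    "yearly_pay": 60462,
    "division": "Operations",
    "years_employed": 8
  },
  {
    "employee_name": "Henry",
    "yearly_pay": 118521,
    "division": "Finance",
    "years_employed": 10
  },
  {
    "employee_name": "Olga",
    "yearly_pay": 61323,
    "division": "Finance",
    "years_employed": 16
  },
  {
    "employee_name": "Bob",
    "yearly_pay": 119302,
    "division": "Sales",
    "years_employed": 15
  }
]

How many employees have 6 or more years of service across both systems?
6

Reconcile schemas: "tenure" (system_hr1) = "years_employed" (system_hr2) = years of service

From system_hr1: 2 employees with >= 6 years
From system_hr2: 4 employees with >= 6 years

Total: 2 + 4 = 6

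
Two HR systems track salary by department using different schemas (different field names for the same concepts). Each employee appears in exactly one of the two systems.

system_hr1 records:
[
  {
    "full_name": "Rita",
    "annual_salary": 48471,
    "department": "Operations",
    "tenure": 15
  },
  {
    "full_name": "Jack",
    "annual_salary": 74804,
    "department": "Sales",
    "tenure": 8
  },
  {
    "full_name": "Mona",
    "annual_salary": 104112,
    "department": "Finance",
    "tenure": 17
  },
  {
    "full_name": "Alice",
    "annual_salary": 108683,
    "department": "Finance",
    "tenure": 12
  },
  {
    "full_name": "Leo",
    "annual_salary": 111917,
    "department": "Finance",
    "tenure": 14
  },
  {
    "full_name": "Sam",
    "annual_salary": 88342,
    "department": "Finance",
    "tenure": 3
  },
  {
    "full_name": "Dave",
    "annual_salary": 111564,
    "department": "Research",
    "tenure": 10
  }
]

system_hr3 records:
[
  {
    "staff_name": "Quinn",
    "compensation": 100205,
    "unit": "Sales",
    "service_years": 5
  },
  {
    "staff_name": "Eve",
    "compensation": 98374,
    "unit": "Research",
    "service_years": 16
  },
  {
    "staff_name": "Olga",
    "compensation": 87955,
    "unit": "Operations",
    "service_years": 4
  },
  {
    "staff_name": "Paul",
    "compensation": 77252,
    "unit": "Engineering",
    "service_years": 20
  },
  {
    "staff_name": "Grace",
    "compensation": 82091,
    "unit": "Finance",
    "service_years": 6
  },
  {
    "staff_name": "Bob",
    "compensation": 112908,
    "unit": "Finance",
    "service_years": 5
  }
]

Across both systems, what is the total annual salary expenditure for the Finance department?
608053

Schema mappings:
- "department" (system_hr1) = "unit" (system_hr3) = department
- "annual_salary" (system_hr1) = "compensation" (system_hr3) = salary

Finance salaries from system_hr1: 413054
Finance salaries from system_hr3: 194999

Total: 413054 + 194999 = 608053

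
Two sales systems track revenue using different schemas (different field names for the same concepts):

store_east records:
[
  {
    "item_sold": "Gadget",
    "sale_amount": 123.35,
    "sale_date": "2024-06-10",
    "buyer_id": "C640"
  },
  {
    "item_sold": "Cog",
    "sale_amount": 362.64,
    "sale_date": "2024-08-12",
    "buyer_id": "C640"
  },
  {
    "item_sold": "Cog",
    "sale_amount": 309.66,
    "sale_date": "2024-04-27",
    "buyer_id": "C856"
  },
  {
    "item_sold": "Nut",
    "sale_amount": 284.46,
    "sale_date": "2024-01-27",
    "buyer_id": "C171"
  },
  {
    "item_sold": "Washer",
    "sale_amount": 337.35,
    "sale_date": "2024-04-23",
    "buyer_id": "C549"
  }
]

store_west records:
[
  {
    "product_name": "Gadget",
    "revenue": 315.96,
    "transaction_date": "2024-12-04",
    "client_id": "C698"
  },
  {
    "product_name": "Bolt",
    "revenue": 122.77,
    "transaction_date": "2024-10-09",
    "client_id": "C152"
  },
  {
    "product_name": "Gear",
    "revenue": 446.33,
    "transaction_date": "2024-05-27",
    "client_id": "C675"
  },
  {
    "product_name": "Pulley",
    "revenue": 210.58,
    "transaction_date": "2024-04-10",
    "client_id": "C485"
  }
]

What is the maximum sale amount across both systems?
446.33

Reconcile: "sale_amount" (store_east) = "revenue" (store_west) = sale amount

Maximum in store_east: 362.64
Maximum in store_west: 446.33

Overall maximum: max(362.64, 446.33) = 446.33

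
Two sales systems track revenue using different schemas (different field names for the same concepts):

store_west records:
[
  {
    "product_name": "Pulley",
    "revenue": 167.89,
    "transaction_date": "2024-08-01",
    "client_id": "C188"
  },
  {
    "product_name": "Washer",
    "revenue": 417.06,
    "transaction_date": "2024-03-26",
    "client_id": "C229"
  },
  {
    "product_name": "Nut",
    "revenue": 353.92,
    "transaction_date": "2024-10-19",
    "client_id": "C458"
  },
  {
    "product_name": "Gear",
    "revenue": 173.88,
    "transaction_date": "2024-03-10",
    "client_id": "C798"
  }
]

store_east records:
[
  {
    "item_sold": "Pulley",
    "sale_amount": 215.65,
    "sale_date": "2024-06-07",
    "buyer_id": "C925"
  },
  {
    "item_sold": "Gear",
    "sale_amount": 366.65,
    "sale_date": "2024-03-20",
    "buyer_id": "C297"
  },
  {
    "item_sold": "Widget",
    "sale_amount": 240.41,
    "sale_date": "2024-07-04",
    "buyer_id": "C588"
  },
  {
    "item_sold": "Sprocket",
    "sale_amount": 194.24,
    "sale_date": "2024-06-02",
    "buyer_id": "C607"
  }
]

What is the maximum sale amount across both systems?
417.06

Reconcile: "revenue" (store_west) = "sale_amount" (store_east) = sale amount

Maximum in store_west: 417.06
Maximum in store_east: 366.65

Overall maximum: max(417.06, 366.65) = 417.06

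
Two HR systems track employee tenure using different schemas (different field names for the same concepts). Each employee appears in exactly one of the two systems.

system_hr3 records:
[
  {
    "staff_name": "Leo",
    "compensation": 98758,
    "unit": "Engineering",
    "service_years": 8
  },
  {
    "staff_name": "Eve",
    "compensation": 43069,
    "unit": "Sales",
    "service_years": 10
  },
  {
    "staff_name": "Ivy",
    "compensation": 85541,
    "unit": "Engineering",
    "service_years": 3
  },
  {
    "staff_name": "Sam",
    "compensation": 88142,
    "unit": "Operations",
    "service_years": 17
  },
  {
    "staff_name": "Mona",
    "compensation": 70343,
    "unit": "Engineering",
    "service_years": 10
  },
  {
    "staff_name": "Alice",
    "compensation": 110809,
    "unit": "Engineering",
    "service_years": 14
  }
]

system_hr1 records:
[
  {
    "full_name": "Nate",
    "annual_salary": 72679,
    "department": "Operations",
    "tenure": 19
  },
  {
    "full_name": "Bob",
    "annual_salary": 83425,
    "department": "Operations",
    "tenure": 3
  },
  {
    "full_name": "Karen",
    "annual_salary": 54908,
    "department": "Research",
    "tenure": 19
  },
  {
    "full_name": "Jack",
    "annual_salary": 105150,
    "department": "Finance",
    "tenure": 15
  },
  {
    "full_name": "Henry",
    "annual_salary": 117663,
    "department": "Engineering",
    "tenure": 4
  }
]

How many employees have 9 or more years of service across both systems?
7

Reconcile schemas: "service_years" (system_hr3) = "tenure" (system_hr1) = years of service

From system_hr3: 4 employees with >= 9 years
From system_hr1: 3 employees with >= 9 years

Total: 4 + 3 = 7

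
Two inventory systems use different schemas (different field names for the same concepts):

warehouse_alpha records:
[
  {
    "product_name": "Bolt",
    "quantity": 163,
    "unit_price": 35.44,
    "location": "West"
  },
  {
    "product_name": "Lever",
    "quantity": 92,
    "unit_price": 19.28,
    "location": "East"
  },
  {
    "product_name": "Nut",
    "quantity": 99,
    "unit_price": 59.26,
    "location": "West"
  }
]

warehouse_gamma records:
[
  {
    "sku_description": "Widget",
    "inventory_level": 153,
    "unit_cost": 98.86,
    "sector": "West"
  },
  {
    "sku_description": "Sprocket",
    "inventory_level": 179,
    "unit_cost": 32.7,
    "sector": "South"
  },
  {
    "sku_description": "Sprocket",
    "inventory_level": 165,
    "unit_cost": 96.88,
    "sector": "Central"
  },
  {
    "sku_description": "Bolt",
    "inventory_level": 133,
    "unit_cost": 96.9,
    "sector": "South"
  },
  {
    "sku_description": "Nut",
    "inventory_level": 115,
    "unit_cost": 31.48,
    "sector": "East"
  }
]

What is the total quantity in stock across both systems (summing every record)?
1099

To reconcile these schemas, identify the field holding the quantity in stock in each system:
1. In warehouse_alpha it is "quantity"
2. In warehouse_gamma it is "inventory_level"

From warehouse_alpha: 163 + 92 + 99 = 354
From warehouse_gamma: 153 + 179 + 165 + 133 + 115 = 745

Total: 354 + 745 = 1099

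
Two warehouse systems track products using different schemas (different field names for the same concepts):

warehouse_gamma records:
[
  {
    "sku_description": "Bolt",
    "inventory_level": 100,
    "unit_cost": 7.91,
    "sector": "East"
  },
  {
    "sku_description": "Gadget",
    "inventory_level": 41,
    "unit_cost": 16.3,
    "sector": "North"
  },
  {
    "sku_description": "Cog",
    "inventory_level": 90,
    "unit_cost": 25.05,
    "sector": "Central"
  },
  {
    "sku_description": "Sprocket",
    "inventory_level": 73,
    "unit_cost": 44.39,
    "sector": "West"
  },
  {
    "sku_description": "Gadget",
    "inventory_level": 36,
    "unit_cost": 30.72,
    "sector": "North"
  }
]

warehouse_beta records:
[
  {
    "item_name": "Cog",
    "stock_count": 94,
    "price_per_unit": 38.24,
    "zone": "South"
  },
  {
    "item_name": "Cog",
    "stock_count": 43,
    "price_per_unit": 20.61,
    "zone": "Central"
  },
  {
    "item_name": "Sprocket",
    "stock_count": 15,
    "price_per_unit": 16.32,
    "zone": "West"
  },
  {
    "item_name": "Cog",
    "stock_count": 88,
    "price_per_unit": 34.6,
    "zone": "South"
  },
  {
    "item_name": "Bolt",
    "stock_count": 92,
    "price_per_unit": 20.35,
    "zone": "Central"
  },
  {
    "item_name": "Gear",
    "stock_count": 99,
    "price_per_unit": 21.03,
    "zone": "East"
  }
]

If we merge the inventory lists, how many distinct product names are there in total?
5

Schema mapping: "sku_description" (warehouse_gamma) = "item_name" (warehouse_beta) = product name

Products in warehouse_gamma: ['Bolt', 'Cog', 'Gadget', 'Sprocket']
Products in warehouse_beta: ['Bolt', 'Cog', 'Gear', 'Sprocket']

Union (unique products): ['Bolt', 'Cog', 'Gadget', 'Gear', 'Sprocket']
Count: 5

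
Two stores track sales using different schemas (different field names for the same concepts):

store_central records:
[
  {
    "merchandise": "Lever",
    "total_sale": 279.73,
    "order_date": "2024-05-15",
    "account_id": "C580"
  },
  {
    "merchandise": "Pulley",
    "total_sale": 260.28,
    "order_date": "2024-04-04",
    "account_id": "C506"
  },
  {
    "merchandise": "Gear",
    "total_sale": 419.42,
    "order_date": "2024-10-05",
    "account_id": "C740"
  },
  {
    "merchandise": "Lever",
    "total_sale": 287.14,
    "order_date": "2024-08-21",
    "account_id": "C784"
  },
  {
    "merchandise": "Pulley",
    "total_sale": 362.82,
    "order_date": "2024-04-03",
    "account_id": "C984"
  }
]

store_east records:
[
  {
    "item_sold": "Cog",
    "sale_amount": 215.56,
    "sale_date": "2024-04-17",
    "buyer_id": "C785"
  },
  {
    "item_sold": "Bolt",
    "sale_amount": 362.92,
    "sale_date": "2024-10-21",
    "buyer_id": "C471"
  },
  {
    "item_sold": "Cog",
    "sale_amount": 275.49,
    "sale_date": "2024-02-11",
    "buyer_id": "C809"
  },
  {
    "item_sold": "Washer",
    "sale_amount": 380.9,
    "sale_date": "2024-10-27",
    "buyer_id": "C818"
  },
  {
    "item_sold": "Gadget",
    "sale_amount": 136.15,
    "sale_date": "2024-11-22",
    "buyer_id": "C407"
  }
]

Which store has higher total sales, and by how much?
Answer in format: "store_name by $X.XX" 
store_central by $238.37

Schema mapping: "total_sale" (store_central) = "sale_amount" (store_east) = sale amount

Total for store_central: 1609.39
Total for store_east: 1371.02

Difference: |1609.39 - 1371.02| = 238.37
store_central has higher sales by $238.37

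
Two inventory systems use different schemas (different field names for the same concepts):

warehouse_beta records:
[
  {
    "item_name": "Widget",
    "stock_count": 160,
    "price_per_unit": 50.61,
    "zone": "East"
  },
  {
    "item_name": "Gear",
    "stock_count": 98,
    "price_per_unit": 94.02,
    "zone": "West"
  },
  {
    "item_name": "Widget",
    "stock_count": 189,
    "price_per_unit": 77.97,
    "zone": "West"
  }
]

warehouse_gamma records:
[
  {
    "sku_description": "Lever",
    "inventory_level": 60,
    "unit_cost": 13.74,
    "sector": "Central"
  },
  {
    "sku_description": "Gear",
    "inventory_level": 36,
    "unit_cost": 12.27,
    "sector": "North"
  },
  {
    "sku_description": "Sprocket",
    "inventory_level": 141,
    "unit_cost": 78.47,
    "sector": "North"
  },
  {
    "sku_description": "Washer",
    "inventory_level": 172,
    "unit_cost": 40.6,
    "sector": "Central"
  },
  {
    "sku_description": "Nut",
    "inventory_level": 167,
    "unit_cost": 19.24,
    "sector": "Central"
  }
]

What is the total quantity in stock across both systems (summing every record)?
1023

To reconcile these schemas, identify the field holding the quantity in stock in each system:
1. In warehouse_beta it is "stock_count"
2. In warehouse_gamma it is "inventory_level"

From warehouse_beta: 160 + 98 + 189 = 447
From warehouse_gamma: 60 + 36 + 141 + 172 + 167 = 576

Total: 447 + 576 = 1023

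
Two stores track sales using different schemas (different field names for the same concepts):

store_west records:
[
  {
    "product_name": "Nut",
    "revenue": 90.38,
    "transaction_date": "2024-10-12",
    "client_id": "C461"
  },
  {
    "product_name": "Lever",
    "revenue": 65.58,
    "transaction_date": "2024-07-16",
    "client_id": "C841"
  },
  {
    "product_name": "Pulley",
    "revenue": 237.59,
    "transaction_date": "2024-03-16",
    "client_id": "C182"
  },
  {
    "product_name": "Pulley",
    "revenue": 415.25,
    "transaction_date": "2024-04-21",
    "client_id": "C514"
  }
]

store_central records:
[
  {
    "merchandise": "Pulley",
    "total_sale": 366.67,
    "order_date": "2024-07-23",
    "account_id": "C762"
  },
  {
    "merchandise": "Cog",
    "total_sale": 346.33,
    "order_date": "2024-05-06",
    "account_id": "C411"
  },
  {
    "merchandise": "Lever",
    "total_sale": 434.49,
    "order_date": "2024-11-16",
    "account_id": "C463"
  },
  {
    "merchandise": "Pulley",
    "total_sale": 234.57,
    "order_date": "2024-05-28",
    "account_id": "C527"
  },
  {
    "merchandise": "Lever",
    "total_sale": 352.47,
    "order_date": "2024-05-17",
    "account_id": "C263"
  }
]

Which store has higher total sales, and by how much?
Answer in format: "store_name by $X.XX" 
store_central by $925.73

Schema mapping: "revenue" (store_west) = "total_sale" (store_central) = sale amount

Total for store_west: 808.80
Total for store_central: 1734.53

Difference: |808.80 - 1734.53| = 925.73
store_central has higher sales by $925.73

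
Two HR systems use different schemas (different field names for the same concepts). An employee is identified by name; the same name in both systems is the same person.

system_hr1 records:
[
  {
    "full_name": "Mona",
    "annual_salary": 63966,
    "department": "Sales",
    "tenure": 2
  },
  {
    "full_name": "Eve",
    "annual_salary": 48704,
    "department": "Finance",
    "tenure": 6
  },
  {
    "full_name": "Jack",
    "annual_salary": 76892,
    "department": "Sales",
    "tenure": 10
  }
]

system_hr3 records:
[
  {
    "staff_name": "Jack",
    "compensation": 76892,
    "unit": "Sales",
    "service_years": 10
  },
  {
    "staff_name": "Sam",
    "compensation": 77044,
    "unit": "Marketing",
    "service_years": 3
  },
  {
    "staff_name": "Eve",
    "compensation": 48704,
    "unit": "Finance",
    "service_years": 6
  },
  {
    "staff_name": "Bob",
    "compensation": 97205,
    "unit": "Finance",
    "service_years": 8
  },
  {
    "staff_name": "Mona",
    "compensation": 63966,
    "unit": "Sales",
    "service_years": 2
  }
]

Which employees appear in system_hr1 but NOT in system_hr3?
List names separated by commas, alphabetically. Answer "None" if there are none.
None

Schema mapping: "full_name" (system_hr1) = "staff_name" (system_hr3) = employee name

Names in system_hr1: ['Eve', 'Jack', 'Mona']
Names in system_hr3: ['Bob', 'Eve', 'Jack', 'Mona', 'Sam']

In system_hr1 but not system_hr3: None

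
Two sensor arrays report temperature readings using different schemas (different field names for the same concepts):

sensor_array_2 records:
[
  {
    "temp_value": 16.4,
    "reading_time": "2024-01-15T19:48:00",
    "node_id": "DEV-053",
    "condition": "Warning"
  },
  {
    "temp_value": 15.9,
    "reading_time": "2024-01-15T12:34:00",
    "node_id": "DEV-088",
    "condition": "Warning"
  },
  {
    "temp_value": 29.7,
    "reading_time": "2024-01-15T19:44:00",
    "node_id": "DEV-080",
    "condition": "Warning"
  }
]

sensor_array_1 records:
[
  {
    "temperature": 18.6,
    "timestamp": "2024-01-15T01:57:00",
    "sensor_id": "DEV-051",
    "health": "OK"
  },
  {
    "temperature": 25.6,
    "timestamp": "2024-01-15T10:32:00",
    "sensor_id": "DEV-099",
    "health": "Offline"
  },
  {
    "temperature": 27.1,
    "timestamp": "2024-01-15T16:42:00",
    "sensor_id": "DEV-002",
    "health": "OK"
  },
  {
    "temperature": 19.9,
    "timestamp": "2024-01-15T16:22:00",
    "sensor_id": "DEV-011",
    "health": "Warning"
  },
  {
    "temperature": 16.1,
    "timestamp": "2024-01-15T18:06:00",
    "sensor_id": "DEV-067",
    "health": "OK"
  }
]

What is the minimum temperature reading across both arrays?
15.9

Schema mapping: "temp_value" (sensor_array_2) = "temperature" (sensor_array_1) = temperature reading

Minimum in sensor_array_2: 15.9
Minimum in sensor_array_1: 16.1

Overall minimum: min(15.9, 16.1) = 15.9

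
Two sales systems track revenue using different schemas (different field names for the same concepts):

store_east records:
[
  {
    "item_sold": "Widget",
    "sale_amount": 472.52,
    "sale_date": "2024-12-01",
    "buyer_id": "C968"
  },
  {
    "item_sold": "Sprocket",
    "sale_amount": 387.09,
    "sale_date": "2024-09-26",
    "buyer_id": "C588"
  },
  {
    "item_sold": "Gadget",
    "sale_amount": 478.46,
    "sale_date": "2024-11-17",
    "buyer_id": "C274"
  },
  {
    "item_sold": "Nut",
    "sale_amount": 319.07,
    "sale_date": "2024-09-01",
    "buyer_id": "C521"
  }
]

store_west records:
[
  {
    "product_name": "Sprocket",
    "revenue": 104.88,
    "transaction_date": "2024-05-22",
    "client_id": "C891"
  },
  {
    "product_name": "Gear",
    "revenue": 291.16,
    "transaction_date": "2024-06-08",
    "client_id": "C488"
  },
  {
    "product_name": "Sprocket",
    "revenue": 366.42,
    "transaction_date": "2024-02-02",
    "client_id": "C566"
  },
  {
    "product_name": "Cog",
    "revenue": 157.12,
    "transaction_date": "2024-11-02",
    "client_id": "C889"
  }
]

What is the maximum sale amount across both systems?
478.46

Reconcile: "sale_amount" (store_east) = "revenue" (store_west) = sale amount

Maximum in store_east: 478.46
Maximum in store_west: 366.42

Overall maximum: max(478.46, 366.42) = 478.46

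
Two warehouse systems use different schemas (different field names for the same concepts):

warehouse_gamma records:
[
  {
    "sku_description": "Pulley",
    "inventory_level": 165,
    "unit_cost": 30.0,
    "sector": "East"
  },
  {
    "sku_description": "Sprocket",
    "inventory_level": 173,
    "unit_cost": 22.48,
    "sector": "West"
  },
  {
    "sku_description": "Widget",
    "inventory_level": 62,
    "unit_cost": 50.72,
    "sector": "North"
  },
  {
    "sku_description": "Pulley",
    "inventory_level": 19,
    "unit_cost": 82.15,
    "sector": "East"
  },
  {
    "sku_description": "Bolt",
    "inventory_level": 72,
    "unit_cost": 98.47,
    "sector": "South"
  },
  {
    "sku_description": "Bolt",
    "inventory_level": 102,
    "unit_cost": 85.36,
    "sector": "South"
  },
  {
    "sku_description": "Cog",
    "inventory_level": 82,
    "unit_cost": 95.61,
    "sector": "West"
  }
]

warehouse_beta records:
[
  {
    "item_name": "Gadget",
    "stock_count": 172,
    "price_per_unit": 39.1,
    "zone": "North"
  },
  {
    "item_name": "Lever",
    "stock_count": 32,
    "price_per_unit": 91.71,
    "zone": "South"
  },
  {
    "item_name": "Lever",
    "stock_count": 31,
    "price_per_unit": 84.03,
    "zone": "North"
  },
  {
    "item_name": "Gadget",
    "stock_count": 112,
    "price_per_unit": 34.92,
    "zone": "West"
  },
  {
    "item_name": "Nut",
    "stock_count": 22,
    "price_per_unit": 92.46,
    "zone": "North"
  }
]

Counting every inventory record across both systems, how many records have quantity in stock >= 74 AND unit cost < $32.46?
2

Schema mappings:
- "inventory_level" (warehouse_gamma) = "stock_count" (warehouse_beta) = quantity
- "unit_cost" (warehouse_gamma) = "price_per_unit" (warehouse_beta) = unit cost

Records meeting both conditions in warehouse_gamma: 2
Records meeting both conditions in warehouse_beta: 0

Total: 2 + 0 = 2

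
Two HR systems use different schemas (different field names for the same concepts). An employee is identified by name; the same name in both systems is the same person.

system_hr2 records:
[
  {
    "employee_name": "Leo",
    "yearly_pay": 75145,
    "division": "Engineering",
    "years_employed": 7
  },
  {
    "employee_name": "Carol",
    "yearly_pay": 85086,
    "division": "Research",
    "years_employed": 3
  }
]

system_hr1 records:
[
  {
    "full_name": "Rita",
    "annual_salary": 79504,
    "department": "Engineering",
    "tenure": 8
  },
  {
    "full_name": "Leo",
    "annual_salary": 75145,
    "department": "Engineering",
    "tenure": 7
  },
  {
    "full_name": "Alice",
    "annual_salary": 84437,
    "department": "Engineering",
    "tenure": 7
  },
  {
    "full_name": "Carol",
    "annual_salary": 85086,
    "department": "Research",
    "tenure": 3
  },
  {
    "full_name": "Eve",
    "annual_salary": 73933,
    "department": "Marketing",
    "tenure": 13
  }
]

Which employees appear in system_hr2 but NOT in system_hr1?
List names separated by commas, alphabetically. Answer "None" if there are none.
None

Schema mapping: "employee_name" (system_hr2) = "full_name" (system_hr1) = employee name

Names in system_hr2: ['Carol', 'Leo']
Names in system_hr1: ['Alice', 'Carol', 'Eve', 'Leo', 'Rita']

In system_hr2 but not system_hr1: None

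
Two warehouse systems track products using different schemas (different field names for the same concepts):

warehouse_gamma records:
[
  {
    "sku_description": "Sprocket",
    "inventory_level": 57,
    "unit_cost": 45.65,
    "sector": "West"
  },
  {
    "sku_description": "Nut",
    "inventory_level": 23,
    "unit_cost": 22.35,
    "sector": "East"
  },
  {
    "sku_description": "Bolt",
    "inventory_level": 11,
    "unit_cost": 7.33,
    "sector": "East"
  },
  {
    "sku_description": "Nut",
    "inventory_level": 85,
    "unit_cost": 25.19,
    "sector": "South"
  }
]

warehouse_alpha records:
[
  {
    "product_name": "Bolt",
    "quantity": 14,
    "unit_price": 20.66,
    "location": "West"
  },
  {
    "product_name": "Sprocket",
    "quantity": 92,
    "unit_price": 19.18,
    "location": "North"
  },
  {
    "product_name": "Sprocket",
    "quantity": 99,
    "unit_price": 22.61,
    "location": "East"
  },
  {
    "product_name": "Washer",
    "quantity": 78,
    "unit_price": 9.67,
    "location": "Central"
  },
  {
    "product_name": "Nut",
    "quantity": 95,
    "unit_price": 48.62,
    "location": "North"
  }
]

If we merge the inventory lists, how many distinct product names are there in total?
4

Schema mapping: "sku_description" (warehouse_gamma) = "product_name" (warehouse_alpha) = product name

Products in warehouse_gamma: ['Bolt', 'Nut', 'Sprocket']
Products in warehouse_alpha: ['Bolt', 'Nut', 'Sprocket', 'Washer']

Union (unique products): ['Bolt', 'Nut', 'Sprocket', 'Washer']
Count: 4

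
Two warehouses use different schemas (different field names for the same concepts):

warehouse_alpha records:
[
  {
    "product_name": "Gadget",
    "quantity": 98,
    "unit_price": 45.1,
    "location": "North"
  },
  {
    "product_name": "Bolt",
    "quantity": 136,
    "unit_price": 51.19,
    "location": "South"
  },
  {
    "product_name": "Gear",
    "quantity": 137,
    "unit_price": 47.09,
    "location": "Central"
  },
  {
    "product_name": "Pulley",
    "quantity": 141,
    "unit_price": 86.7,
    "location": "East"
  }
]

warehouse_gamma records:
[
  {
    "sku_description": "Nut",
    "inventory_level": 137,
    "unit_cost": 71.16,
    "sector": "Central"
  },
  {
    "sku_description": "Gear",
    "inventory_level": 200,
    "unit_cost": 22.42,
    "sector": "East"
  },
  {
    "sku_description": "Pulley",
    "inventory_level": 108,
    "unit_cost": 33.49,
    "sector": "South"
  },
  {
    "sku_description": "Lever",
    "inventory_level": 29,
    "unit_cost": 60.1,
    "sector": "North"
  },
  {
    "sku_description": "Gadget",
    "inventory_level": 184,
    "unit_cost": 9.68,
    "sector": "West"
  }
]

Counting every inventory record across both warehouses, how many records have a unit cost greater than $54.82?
3

Schema mapping: "unit_price" (warehouse_alpha) = "unit_cost" (warehouse_gamma) = unit cost

Records > $54.82 in warehouse_alpha: 1
Records > $54.82 in warehouse_gamma: 2

Total count: 1 + 2 = 3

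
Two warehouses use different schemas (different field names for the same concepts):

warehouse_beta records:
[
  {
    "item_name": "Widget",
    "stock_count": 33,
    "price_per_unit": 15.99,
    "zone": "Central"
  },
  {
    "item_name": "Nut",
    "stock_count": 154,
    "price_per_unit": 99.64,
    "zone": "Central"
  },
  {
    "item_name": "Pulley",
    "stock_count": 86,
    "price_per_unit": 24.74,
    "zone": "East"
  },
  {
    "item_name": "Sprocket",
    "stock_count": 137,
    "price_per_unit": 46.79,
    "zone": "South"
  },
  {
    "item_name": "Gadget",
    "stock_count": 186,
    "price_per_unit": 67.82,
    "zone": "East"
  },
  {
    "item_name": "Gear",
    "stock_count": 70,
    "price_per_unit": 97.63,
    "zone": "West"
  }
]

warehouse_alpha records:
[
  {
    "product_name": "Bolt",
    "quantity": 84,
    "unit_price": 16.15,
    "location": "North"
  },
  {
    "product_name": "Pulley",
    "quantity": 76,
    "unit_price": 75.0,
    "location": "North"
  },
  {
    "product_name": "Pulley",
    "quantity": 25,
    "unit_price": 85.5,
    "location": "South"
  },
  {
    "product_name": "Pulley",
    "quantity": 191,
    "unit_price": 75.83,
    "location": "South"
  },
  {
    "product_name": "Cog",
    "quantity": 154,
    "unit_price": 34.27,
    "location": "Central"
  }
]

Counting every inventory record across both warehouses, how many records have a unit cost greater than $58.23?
6

Schema mapping: "price_per_unit" (warehouse_beta) = "unit_price" (warehouse_alpha) = unit cost

Records > $58.23 in warehouse_beta: 3
Records > $58.23 in warehouse_alpha: 3

Total count: 3 + 3 = 6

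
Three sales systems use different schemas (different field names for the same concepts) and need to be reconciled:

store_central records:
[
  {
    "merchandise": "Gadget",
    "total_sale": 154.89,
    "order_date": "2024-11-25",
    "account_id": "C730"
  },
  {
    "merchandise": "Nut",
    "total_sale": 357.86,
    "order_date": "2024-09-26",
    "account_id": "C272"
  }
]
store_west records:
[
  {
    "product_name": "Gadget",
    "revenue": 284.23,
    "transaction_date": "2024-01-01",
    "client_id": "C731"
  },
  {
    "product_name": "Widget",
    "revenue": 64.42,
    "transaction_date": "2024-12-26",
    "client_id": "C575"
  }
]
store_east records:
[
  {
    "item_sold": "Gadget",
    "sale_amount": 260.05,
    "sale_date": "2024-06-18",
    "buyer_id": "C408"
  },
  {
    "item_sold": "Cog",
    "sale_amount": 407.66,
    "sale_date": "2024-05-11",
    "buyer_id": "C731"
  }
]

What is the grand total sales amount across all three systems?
1529.11

Schema reconciliation - all amount fields map to sale amount:

store_central (total_sale): 512.75
store_west (revenue): 348.65
store_east (sale_amount): 667.71

Grand total: 1529.11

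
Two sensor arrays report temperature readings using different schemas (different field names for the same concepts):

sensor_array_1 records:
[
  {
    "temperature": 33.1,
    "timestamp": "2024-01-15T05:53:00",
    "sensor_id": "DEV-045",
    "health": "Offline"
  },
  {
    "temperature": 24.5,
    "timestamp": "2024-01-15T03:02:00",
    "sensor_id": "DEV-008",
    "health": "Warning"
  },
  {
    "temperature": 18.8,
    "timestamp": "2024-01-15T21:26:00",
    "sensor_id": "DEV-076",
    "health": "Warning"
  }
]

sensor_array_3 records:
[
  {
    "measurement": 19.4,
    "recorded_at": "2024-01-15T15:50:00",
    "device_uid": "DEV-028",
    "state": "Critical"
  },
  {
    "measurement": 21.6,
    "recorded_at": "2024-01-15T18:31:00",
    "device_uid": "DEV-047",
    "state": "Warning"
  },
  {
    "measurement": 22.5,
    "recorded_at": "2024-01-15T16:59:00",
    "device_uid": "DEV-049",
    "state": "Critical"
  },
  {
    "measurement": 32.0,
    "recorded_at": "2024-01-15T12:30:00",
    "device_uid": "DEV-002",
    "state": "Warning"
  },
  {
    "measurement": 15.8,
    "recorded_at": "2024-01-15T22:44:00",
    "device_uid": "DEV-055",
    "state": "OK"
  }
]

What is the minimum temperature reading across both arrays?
15.8

Schema mapping: "temperature" (sensor_array_1) = "measurement" (sensor_array_3) = temperature reading

Minimum in sensor_array_1: 18.8
Minimum in sensor_array_3: 15.8

Overall minimum: min(18.8, 15.8) = 15.8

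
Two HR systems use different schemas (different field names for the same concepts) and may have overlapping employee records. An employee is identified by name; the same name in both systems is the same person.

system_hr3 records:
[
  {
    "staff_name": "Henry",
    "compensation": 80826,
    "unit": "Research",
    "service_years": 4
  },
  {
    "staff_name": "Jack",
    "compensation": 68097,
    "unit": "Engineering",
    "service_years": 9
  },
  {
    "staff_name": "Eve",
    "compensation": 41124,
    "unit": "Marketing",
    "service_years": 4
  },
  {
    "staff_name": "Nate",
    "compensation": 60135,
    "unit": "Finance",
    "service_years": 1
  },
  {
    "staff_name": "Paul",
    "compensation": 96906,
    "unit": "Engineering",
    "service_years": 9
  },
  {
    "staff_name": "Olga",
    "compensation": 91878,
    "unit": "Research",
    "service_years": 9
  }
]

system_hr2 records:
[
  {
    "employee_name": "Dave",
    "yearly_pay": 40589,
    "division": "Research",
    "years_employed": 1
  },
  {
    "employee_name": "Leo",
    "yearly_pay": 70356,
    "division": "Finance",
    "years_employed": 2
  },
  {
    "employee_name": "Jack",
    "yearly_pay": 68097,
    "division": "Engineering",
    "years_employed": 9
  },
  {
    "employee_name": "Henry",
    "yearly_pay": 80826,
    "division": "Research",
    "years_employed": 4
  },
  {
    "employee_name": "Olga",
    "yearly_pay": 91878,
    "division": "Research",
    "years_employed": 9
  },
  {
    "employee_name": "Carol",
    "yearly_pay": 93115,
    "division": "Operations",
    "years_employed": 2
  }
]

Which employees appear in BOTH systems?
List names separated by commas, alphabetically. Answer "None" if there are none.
Henry, Jack, Olga

Schema mapping: "staff_name" (system_hr3) = "employee_name" (system_hr2) = employee name

Names in system_hr3: ['Eve', 'Henry', 'Jack', 'Nate', 'Olga', 'Paul']
Names in system_hr2: ['Carol', 'Dave', 'Henry', 'Jack', 'Leo', 'Olga']

Intersection: ['Henry', 'Jack', 'Olga']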